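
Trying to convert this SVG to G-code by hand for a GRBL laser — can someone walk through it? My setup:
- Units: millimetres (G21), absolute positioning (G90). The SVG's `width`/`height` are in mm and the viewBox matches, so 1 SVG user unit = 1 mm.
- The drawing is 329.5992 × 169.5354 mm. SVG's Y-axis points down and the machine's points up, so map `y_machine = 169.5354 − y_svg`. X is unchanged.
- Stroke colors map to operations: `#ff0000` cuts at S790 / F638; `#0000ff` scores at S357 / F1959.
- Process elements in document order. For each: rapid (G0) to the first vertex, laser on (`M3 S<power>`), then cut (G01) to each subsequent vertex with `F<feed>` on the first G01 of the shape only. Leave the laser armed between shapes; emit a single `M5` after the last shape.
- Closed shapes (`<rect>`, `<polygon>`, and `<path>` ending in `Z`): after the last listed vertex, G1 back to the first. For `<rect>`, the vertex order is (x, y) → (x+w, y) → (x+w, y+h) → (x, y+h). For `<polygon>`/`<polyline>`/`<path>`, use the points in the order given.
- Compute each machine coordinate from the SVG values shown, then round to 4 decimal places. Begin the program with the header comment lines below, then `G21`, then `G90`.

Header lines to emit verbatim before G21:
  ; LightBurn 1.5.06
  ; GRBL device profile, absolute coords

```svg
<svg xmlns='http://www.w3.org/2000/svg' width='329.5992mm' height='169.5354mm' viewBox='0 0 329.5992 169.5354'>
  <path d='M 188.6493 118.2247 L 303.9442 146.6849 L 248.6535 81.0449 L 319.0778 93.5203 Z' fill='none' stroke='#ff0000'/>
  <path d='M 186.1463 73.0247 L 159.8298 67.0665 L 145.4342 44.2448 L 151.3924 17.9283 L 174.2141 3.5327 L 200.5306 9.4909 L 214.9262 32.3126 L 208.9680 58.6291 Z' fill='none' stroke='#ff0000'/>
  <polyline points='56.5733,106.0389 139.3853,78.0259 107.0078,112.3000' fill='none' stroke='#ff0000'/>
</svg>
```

; LightBurn 1.5.06
; GRBL device profile, absolute coords
G21
G90
G0 X188.6493 Y51.3107
M3 S790
G01 X303.9442 Y22.8505 F638
G01 X248.6535 Y88.4905
G01 X319.0778 Y76.0151
G01 X188.6493 Y51.3107
G0 X186.1463 Y96.5107
M3 S790
G01 X159.8298 Y102.4689 F638
G01 X145.4342 Y125.2906
G01 X151.3924 Y151.6071
G01 X174.2141 Y166.0027
G01 X200.5306 Y160.0445
G01 X214.9262 Y137.2228
G01 X208.9680 Y110.9063
G01 X186.1463 Y96.5107
G0 X56.5733 Y63.4965
M3 S790
G01 X139.3853 Y91.5095 F638
G01 X107.0078 Y57.2354
M5

viewBox `0 0 329.5992 169.5354` with mm width/height → 1 unit = 1 mm. Flip: y_m = 169.5354 − y_svg.

**Shape 1** — `<path>` closed polygon, stroke `#ff0000` → cut (S790, F638). Machine vertices: (188.6493,51.3107) → (303.9442,22.8505) → (248.6535,88.4905) → (319.0778,76.0151) → (188.6493,51.3107). Closed: final G1 returns to the first vertex.

**Shape 2** — `<path>` regular polygon, stroke `#ff0000` → cut (S790, F638). Machine vertices: (186.1463,96.5107) → (159.8298,102.4689) → (145.4342,125.2906) → (151.3924,151.6071) → (174.2141,166.0027) → (200.5306,160.0445) → (214.9262,137.2228) → (208.9680,110.9063) → (186.1463,96.5107). Closed: final G1 returns to the first vertex.

**Shape 3** — `<polyline>` open polyline, stroke `#ff0000` → cut (S790, F638). Machine vertices: (56.5733,63.4965) → (139.3853,91.5095) → (107.0078,57.2354). Open path.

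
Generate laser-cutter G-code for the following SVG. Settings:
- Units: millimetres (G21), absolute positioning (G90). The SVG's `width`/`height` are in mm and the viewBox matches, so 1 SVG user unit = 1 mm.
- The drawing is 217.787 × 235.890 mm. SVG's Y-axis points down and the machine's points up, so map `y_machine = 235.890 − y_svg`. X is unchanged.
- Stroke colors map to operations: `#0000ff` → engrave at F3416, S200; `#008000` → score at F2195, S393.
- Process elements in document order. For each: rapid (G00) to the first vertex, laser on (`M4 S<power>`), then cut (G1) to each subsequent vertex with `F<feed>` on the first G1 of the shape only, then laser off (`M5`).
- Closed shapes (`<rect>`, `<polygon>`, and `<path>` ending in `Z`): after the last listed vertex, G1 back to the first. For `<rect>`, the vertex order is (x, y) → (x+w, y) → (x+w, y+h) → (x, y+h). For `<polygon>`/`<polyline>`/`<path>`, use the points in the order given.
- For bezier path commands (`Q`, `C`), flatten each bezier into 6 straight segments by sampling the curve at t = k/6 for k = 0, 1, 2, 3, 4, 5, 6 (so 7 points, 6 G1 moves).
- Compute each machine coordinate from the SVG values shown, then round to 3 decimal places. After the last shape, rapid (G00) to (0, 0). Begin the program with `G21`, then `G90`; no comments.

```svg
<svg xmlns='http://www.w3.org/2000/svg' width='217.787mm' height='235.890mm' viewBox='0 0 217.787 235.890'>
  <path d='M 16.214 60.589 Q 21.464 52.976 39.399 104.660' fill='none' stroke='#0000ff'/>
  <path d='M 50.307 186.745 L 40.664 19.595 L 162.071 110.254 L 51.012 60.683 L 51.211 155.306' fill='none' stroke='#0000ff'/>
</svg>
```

Since the viewBox matches the mm dimensions, user units are millimetres directly. The only transform is the Y-flip y_m = 235.890 − y_svg.

Shape 1 is a quadratic bezier drawn with `<path>`. Its stroke #0000ff means engrave at S200, F3416. After flipping Y the toolpath is (16.214,175.301) → (18.316,176.192) → (21.123,173.788) → (24.635,168.090) → (28.852,159.097) → (33.773,146.811) → (39.399,131.230).

Shape 2 is a open polyline drawn with `<path>`. Its stroke #0000ff means engrave at S200, F3416. After flipping Y the toolpath is (50.307,49.145) → (40.664,216.295) → (162.071,125.636) → (51.012,175.207) → (51.211,80.584).

G21
G90
G00 X16.214 Y175.301
M4 S200
G1 X18.316 Y176.192 F3416
G1 X21.123 Y173.788
G1 X24.635 Y168.090
G1 X28.852 Y159.097
G1 X33.773 Y146.811
G1 X39.399 Y131.230
M5
G00 X50.307 Y49.145
M4 S200
G1 X40.664 Y216.295 F3416
G1 X162.071 Y125.636
G1 X51.012 Y175.207
G1 X51.211 Y80.584
M5
G00 X0.000 Y0.000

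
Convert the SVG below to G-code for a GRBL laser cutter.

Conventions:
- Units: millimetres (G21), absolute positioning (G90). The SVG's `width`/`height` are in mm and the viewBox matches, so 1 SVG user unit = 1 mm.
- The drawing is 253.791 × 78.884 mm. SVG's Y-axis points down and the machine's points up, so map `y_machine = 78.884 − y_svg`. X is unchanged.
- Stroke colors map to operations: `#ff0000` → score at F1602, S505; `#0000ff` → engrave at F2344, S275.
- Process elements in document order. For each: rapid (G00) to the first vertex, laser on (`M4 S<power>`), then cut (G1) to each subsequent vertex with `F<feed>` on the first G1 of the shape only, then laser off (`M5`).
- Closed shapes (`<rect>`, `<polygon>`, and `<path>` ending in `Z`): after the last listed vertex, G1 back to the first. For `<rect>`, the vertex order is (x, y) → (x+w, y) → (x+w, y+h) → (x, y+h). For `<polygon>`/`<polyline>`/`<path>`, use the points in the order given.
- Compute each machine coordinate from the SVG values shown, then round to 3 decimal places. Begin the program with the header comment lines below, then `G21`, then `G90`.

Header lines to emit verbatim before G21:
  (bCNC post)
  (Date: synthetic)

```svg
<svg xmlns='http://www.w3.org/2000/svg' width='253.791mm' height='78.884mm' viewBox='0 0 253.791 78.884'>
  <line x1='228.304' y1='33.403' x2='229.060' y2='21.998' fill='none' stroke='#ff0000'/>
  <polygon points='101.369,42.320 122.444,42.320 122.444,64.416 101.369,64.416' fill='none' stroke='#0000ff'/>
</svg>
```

1 u = 1 mm; y_m = 78.884 − y.

[1] `<line>` line segment, #ff0000→score S505 F1602: (228.304,45.481) → (229.060,56.886)

[2] `<polygon>` rectangle, #0000ff→engrave S275 F2344: (101.369,36.564) → (122.444,36.564) → (122.444,14.468) → (101.369,14.468) → (101.369,36.564) (closed)

(bCNC post)
(Date: synthetic)
G21
G90
G00 X228.304 Y45.481
M4 S505
G1 X229.060 Y56.886 F1602
M5
G00 X101.369 Y36.564
M4 S275
G1 X122.444 Y36.564 F2344
G1 X122.444 Y14.468
G1 X101.369 Y14.468
G1 X101.369 Y36.564
M5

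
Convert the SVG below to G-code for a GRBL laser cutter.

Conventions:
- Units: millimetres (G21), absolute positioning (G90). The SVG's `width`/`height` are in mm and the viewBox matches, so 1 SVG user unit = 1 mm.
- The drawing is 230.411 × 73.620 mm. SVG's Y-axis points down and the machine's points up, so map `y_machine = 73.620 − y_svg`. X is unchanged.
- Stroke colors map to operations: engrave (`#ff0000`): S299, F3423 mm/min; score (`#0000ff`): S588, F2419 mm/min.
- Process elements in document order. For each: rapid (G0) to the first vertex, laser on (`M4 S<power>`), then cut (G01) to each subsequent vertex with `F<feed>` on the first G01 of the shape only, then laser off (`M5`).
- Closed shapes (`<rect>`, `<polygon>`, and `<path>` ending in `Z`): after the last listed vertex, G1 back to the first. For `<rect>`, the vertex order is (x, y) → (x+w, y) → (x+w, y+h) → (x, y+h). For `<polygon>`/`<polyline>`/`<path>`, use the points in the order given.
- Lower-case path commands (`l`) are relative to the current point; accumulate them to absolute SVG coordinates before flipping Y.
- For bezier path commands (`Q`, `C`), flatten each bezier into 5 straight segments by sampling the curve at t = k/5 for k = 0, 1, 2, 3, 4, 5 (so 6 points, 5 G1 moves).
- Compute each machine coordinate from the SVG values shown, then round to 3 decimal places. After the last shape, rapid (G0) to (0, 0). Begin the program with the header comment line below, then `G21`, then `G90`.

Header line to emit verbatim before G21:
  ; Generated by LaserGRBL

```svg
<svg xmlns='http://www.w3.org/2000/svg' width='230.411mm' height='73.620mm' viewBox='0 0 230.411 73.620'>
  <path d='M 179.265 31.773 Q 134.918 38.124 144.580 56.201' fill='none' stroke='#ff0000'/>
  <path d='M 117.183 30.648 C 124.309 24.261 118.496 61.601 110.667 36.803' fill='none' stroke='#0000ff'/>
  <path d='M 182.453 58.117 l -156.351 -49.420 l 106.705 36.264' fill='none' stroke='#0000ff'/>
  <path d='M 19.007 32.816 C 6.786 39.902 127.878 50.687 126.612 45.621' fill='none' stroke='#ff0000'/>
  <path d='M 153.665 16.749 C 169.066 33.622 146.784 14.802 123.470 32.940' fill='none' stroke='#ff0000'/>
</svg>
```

; Generated by LaserGRBL
G21
G90
G0 X179.265 Y41.847
M4 S299
G01 X163.687 Y38.838 F3423
G01 X152.429 Y34.890
G01 X145.492 Y30.004
G01 X142.876 Y24.181
G01 X144.580 Y17.419
M5
G0 X117.183 Y42.972
M4 S588
G01 X119.993 Y42.404 F2419
G01 X120.223 Y36.423
G01 X118.395 Y30.110
G01 X115.035 Y28.548
G01 X110.667 Y36.817
M5
G0 X182.453 Y15.503
M4 S588
G01 X26.102 Y64.923 F2419
G01 X132.807 Y28.659
M5
G0 X19.007 Y40.804
M4 S299
G01 X25.627 Y36.265 F3423
G01 X51.969 Y31.776
G01 X85.762 Y28.277
G01 X114.734 Y26.705
G01 X126.612 Y27.999
M5
G0 X153.665 Y56.871
M4 S299
G01 X158.677 Y50.449 F3423
G01 X156.404 Y49.106
G01 X148.606 Y49.355
G01 X137.041 Y47.709
G01 X123.470 Y40.680
M5
G0 X0.000 Y0.000

viewBox `0 0 230.411 73.620` with mm width/height → 1 unit = 1 mm. Flip: y_m = 73.620 − y_svg.

**Shape 1** — `<path>` quadratic bezier, stroke `#ff0000` → engrave (S299, F3423). Control points (SVG): P0=(179.265,31.773), P1=(134.918,38.124), P2=(144.580,56.201); sampled at t=k/5. Machine vertices: (179.265,41.847) → (163.687,38.838) → (152.429,34.890) → (145.492,30.004) → (142.876,24.181) → (144.580,17.419). Open path.

**Shape 2** — `<path>` cubic bezier, stroke `#0000ff` → score (S588, F2419). Control points (SVG): P0=(117.183,30.648), P1=(124.309,24.261), P2=(118.496,61.601), P3=(110.667,36.803); sampled at t=k/5. Machine vertices: (117.183,42.972) → (119.993,42.404) → (120.223,36.423) → (118.395,30.110) → (115.035,28.548) → (110.667,36.817). Open path.

**Shape 3** — `<path>` open polyline, stroke `#0000ff` → score (S588, F2419). Machine vertices: (182.453,15.503) → (26.102,64.923) → (132.807,28.659). Open path.

**Shape 4** — `<path>` cubic bezier, stroke `#ff0000` → engrave (S299, F3423). Control points (SVG): P0=(19.007,32.816), P1=(6.786,39.902), P2=(127.878,50.687), P3=(126.612,45.621); sampled at t=k/5. Machine vertices: (19.007,40.804) → (25.627,36.265) → (51.969,31.776) → (85.762,28.277) → (114.734,26.705) → (126.612,27.999). Open path.

**Shape 5** — `<path>` cubic bezier, stroke `#ff0000` → engrave (S299, F3423). Control points (SVG): P0=(153.665,16.749), P1=(169.066,33.622), P2=(146.784,14.802), P3=(123.470,32.940); sampled at t=k/5. Machine vertices: (153.665,56.871) → (158.677,50.449) → (156.404,49.106) → (148.606,49.355) → (137.041,47.709) → (123.470,40.680). Open path.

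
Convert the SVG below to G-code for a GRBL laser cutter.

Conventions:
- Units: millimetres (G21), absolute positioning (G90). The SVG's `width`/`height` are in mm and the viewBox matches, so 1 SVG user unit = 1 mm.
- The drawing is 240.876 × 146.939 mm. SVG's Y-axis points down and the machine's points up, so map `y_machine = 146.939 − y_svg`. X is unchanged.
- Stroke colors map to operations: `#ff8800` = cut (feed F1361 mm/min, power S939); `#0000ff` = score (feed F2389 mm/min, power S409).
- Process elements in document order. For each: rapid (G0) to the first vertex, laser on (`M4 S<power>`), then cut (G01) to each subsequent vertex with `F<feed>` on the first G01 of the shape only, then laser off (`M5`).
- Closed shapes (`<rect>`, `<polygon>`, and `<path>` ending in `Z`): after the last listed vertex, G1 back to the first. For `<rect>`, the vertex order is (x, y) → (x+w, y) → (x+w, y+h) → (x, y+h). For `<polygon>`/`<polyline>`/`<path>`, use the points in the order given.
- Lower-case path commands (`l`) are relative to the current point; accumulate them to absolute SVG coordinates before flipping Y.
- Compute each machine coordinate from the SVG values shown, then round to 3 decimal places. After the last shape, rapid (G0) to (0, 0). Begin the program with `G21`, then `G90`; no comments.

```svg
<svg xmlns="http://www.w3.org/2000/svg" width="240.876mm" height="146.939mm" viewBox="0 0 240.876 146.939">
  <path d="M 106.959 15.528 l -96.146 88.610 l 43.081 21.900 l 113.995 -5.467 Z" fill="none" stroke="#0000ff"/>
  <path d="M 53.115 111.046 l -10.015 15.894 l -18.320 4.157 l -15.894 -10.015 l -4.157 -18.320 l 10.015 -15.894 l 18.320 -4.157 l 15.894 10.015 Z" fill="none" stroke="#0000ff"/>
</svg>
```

G21
G90
G0 X106.959 Y131.411
M4 S409
G01 X10.813 Y42.801 F2389
G01 X53.894 Y20.901
G01 X167.889 Y26.368
G01 X106.959 Y131.411
M5
G0 X53.115 Y35.893
M4 S409
G01 X43.100 Y19.999 F2389
G01 X24.780 Y15.842
G01 X8.886 Y25.857
G01 X4.729 Y44.177
G01 X14.744 Y60.071
G01 X33.064 Y64.228
G01 X48.958 Y54.213
G01 X53.115 Y35.893
M5
G0 X0.000 Y0.000

Since the viewBox matches the mm dimensions, user units are millimetres directly. The only transform is the Y-flip y_m = 146.939 − y_svg.

Shape 1 is a closed polygon drawn with `<path>`. Its stroke #0000ff means score at S409, F2389. After flipping Y the toolpath is (106.959,131.411) → (10.813,42.801) → (53.894,20.901) → (167.889,26.368) → (106.959,131.411), returning to the start.

Shape 2 is a regular polygon drawn with `<path>`. Its stroke #0000ff means score at S409, F2389. After flipping Y the toolpath is (53.115,35.893) → (43.100,19.999) → (24.780,15.842) → (8.886,25.857) → (4.729,44.177) → (14.744,60.071) → (33.064,64.228) → (48.958,54.213) → (53.115,35.893), returning to the start.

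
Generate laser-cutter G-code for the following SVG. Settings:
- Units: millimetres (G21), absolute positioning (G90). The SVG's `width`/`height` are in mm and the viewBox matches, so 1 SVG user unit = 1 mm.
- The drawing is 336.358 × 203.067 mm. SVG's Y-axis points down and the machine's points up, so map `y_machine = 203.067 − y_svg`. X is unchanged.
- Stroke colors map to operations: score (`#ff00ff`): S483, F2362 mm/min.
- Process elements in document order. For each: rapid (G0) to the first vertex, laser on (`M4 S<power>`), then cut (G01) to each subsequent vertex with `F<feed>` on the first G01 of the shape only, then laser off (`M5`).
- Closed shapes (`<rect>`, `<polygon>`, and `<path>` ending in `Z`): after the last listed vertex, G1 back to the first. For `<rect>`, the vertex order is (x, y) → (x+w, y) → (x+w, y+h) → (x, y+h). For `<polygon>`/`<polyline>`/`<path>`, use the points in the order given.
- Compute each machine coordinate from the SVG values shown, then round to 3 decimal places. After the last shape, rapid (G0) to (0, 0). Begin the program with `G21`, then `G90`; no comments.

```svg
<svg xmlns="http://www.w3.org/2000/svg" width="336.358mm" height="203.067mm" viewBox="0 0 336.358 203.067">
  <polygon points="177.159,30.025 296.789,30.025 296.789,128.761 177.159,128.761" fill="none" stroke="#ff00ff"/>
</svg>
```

viewBox `0 0 336.358 203.067` with mm width/height → 1 unit = 1 mm. Flip: y_m = 203.067 − y_svg.

**Shape 1** — `<polygon>` rectangle, stroke `#ff00ff` → score (S483, F2362). Machine vertices: (177.159,173.042) → (296.789,173.042) → (296.789,74.306) → (177.159,74.306) → (177.159,173.042). Closed: final G1 returns to the first vertex.

G21
G90
G0 X177.159 Y173.042
M4 S483
G01 X296.789 Y173.042 F2362
G01 X296.789 Y74.306
G01 X177.159 Y74.306
G01 X177.159 Y173.042
M5
G0 X0.000 Y0.000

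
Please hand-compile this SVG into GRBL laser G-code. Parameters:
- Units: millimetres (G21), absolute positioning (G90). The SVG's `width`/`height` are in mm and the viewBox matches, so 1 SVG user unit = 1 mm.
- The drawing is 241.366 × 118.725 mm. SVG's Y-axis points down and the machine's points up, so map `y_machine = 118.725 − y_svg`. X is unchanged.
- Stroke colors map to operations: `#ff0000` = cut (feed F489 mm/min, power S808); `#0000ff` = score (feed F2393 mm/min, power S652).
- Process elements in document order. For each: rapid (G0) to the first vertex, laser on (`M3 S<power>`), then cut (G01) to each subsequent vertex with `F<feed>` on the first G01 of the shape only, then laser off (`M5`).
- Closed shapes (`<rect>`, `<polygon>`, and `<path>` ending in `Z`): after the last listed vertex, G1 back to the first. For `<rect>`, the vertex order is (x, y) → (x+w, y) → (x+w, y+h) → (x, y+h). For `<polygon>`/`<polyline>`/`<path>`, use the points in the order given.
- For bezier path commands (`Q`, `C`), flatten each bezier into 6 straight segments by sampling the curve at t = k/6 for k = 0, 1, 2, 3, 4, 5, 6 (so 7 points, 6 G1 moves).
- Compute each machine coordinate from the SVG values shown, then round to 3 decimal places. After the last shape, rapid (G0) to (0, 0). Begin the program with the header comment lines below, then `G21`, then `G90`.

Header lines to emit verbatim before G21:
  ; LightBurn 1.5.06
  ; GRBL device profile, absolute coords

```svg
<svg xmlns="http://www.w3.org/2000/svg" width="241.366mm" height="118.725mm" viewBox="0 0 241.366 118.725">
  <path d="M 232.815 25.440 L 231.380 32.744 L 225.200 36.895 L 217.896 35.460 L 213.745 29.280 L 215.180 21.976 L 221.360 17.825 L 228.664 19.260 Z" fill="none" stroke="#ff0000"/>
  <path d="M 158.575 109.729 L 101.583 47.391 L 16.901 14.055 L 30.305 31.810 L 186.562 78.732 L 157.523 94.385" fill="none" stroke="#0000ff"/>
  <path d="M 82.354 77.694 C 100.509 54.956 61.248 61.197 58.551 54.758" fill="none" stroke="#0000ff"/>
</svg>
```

Since the viewBox matches the mm dimensions, user units are millimetres directly. The only transform is the Y-flip y_m = 118.725 − y_svg.

Shape 1 is a regular polygon drawn with `<path>`. Its stroke #ff0000 means cut at S808, F489. After flipping Y the toolpath is (232.815,93.285) → (231.380,85.981) → (225.200,81.830) → (217.896,83.265) → (213.745,89.445) → (215.180,96.749) → (221.360,100.900) → (228.664,99.465) → (232.815,93.285), returning to the start.

Shape 2 is a open polyline drawn with `<path>`. Its stroke #0000ff means score at S652, F2393. After flipping Y the toolpath is (158.575,8.996) → (101.583,71.334) → (16.901,104.670) → (30.305,86.915) → (186.562,39.993) → (157.523,24.340).

Shape 3 is a cubic bezier drawn with `<path>`. Its stroke #0000ff means score at S652, F2393. After flipping Y the toolpath is (82.354,41.031) → (87.082,50.178) → (84.851,55.652) → (78.272,58.611) → (69.955,60.212) → (62.511,61.611) → (58.551,63.967).

; LightBurn 1.5.06
; GRBL device profile, absolute coords
G21
G90
G0 X232.815 Y93.285
M3 S808
G01 X231.380 Y85.981 F489
G01 X225.200 Y81.830
G01 X217.896 Y83.265
G01 X213.745 Y89.445
G01 X215.180 Y96.749
G01 X221.360 Y100.900
G01 X228.664 Y99.465
G01 X232.815 Y93.285
M5
G0 X158.575 Y8.996
M3 S652
G01 X101.583 Y71.334 F2393
G01 X16.901 Y104.670
G01 X30.305 Y86.915
G01 X186.562 Y39.993
G01 X157.523 Y24.340
M5
G0 X82.354 Y41.031
M3 S652
G01 X87.082 Y50.178 F2393
G01 X84.851 Y55.652
G01 X78.272 Y58.611
G01 X69.955 Y60.212
G01 X62.511 Y61.611
G01 X58.551 Y63.967
M5
G0 X0.000 Y0.000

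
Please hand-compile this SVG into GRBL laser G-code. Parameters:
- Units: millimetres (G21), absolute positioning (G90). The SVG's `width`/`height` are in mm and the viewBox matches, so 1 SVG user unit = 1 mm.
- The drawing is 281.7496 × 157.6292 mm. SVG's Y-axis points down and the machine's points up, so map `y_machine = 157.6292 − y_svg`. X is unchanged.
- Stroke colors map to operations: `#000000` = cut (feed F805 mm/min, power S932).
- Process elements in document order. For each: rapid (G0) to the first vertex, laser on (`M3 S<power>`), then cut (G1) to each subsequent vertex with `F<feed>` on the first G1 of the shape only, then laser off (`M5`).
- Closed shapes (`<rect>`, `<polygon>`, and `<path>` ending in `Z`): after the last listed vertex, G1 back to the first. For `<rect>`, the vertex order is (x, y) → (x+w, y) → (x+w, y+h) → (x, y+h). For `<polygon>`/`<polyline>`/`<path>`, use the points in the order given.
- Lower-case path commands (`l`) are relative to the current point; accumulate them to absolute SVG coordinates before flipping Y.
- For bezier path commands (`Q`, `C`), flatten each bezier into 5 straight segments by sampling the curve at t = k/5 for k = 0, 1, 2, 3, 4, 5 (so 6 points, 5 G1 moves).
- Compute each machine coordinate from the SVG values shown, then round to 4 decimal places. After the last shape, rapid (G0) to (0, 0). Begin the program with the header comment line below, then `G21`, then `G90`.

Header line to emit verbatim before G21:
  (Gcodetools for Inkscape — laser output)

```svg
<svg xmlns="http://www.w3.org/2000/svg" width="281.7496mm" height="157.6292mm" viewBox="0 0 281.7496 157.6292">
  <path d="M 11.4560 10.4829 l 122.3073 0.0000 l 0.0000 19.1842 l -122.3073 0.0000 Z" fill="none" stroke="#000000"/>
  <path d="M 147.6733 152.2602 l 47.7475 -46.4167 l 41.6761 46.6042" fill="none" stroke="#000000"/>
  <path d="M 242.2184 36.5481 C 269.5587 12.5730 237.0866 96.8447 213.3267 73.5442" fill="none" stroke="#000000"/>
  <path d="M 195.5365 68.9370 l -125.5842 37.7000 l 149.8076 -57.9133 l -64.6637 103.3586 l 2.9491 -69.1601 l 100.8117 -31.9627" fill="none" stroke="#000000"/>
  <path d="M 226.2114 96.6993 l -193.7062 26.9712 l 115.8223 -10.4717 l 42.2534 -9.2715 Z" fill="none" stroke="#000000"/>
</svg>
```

Since the viewBox matches the mm dimensions, user units are millimetres directly. The only transform is the Y-flip y_m = 157.6292 − y_svg.

Shape 1 is a rectangle drawn with `<path>`. Its stroke #000000 means cut at S932, F805. After flipping Y the toolpath is (11.4560,147.1463) → (133.7633,147.1463) → (133.7633,127.9621) → (11.4560,127.9621) → (11.4560,147.1463), returning to the start.

Shape 2 is a open polyline drawn with `<path>`. Its stroke #000000 means cut at S932, F805. After flipping Y the toolpath is (147.6733,5.3690) → (195.4208,51.7857) → (237.0969,5.1815).

Shape 3 is a cubic bezier drawn with `<path>`. Its stroke #000000 means cut at S932, F805. After flipping Y the toolpath is (242.2184,121.0811) → (251.9933,124.2031) → (250.7024,111.7052) → (241.6349,93.9466) → (228.0799,81.2868) → (213.3267,84.0850).

Shape 4 is a open polyline drawn with `<path>`. Its stroke #000000 means cut at S932, F805. After flipping Y the toolpath is (195.5365,88.6922) → (69.9523,50.9922) → (219.7599,108.9055) → (155.0962,5.5469) → (158.0453,74.7070) → (258.8570,106.6697).

Shape 5 is a closed polygon drawn with `<path>`. Its stroke #000000 means cut at S932, F805. After flipping Y the toolpath is (226.2114,60.9299) → (32.5052,33.9587) → (148.3275,44.4304) → (190.5809,53.7019) → (226.2114,60.9299), returning to the start.

(Gcodetools for Inkscape — laser output)
G21
G90
G0 X11.4560 Y147.1463
M3 S932
G1 X133.7633 Y147.1463 F805
G1 X133.7633 Y127.9621
G1 X11.4560 Y127.9621
G1 X11.4560 Y147.1463
M5
G0 X147.6733 Y5.3690
M3 S932
G1 X195.4208 Y51.7857 F805
G1 X237.0969 Y5.1815
M5
G0 X242.2184 Y121.0811
M3 S932
G1 X251.9933 Y124.2031 F805
G1 X250.7024 Y111.7052
G1 X241.6349 Y93.9466
G1 X228.0799 Y81.2868
G1 X213.3267 Y84.0850
M5
G0 X195.5365 Y88.6922
M3 S932
G1 X69.9523 Y50.9922 F805
G1 X219.7599 Y108.9055
G1 X155.0962 Y5.5469
G1 X158.0453 Y74.7070
G1 X258.8570 Y106.6697
M5
G0 X226.2114 Y60.9299
M3 S932
G1 X32.5052 Y33.9587 F805
G1 X148.3275 Y44.4304
G1 X190.5809 Y53.7019
G1 X226.2114 Y60.9299
M5
G0 X0.0000 Y0.0000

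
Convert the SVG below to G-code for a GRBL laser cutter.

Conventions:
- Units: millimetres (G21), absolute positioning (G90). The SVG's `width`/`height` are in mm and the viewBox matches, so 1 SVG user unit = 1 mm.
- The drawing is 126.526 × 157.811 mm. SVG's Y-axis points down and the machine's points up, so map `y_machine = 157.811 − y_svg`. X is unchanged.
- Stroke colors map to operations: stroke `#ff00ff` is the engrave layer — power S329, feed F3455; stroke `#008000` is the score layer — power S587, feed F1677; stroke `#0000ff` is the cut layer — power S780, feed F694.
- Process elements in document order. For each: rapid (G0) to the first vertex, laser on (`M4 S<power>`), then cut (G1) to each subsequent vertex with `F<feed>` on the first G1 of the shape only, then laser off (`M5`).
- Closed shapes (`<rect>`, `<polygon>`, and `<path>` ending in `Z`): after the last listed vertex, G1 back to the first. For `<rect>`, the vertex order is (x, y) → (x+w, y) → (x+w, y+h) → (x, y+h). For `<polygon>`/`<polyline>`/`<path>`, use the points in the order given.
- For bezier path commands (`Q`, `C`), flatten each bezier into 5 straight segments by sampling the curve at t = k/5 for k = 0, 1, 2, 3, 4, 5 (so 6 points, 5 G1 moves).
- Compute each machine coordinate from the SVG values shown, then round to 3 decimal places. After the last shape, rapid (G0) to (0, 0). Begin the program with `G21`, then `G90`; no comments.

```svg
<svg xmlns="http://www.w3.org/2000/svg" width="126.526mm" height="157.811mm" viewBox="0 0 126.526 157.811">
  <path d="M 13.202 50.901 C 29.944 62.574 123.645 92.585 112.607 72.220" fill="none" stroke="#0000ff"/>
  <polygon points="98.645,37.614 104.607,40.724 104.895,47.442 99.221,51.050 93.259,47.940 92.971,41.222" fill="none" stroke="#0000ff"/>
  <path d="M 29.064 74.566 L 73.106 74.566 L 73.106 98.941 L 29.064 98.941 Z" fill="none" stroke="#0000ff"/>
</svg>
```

G21
G90
G0 X13.202 Y106.910
M4 S780
G1 X31.029 Y98.255 F694
G1 X58.604 Y88.498
G1 X87.207 Y80.936
G1 X108.115 Y78.867
G1 X112.607 Y85.591
M5
G0 X98.645 Y120.197
M4 S780
G1 X104.607 Y117.087 F694
G1 X104.895 Y110.369
G1 X99.221 Y106.761
G1 X93.259 Y109.871
G1 X92.971 Y116.589
G1 X98.645 Y120.197
M5
G0 X29.064 Y83.245
M4 S780
G1 X73.106 Y83.245 F694
G1 X73.106 Y58.870
G1 X29.064 Y58.870
G1 X29.064 Y83.245
M5
G0 X0.000 Y0.000

Since the viewBox matches the mm dimensions, user units are millimetres directly. The only transform is the Y-flip y_m = 157.811 − y_svg.

Shape 1 is a cubic bezier drawn with `<path>`. Its stroke #0000ff means cut at S780, F694. After flipping Y the toolpath is (13.202,106.910) → (31.029,98.255) → (58.604,88.498) → (87.207,80.936) → (108.115,78.867) → (112.607,85.591).

Shape 2 is a regular polygon drawn with `<polygon>`. Its stroke #0000ff means cut at S780, F694. After flipping Y the toolpath is (98.645,120.197) → (104.607,117.087) → (104.895,110.369) → (99.221,106.761) → (93.259,109.871) → (92.971,116.589) → (98.645,120.197), returning to the start.

Shape 3 is a rectangle drawn with `<path>`. Its stroke #0000ff means cut at S780, F694. After flipping Y the toolpath is (29.064,83.245) → (73.106,83.245) → (73.106,58.870) → (29.064,58.870) → (29.064,83.245), returning to the start.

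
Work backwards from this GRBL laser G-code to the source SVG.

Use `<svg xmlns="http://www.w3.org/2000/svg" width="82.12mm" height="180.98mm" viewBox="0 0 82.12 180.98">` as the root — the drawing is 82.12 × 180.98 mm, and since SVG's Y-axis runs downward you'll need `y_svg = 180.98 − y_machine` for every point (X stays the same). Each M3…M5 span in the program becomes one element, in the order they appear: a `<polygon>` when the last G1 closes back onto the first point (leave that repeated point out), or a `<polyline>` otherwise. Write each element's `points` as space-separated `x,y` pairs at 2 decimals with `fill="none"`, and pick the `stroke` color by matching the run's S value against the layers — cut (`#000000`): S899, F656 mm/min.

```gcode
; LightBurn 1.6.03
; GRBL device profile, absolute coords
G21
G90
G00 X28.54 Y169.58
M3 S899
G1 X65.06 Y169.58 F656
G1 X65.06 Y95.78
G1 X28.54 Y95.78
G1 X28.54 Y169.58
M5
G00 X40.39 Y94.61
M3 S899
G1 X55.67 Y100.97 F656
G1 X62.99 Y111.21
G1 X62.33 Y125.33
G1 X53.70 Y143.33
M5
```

Each laser-on run becomes one SVG element. Flip Y back into SVG space with y_svg = 180.98 − y_machine. Every run uses S899, so all elements get stroke `#000000` (cut).

Run 1: The run returns to its start, so emit a `<polygon>` with points (Y-flipped): 28.54,11.40 65.06,11.40 65.06,85.20 28.54,85.20.

Run 2: The run is open, so emit a `<polyline>` with points (Y-flipped): 40.39,86.37 55.67,80.01 62.99,69.77 62.33,55.65 53.70,37.65.

<svg xmlns="http://www.w3.org/2000/svg" width="82.12mm" height="180.98mm" viewBox="0 0 82.12 180.98">
  <polygon points="28.54,11.40 65.06,11.40 65.06,85.20 28.54,85.20" fill="none" stroke="#000000"/>
  <polyline points="40.39,86.37 55.67,80.01 62.99,69.77 62.33,55.65 53.70,37.65" fill="none" stroke="#000000"/>
</svg>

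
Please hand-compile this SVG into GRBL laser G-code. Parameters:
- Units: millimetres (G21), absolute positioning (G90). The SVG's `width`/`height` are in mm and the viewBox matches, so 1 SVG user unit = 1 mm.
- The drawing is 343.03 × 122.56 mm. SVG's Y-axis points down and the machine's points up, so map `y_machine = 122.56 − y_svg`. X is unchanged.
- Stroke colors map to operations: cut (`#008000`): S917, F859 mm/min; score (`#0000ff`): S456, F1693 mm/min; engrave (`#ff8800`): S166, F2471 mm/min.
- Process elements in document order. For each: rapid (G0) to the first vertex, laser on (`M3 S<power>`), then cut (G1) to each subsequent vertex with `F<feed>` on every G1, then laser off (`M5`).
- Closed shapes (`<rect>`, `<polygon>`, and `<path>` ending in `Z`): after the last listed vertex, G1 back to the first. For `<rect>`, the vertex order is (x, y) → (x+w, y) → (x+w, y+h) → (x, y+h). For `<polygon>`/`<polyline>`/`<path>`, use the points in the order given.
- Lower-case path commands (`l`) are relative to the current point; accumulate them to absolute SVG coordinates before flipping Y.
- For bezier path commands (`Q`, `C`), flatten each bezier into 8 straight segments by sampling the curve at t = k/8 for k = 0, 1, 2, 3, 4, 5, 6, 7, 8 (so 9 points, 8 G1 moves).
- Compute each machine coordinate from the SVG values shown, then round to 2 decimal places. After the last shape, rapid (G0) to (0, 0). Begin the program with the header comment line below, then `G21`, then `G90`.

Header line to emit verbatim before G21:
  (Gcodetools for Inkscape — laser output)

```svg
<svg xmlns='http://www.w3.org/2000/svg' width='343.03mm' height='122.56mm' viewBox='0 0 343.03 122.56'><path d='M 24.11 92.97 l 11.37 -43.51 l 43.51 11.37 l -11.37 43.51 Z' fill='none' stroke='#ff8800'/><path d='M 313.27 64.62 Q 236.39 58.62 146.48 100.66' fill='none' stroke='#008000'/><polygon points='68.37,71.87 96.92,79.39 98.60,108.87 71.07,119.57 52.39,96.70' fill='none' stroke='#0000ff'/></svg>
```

1 u = 1 mm; y_m = 122.56 − y.

[1] `<path>` regular polygon, #ff8800→engrave S166 F2471: (24.11,29.59) → (35.48,73.10) → (78.99,61.73) → (67.62,18.22) → (24.11,29.59) (closed)

[2] `<path>` quadratic bezier, #008000→cut S917 F859: (313.27,57.94) → (293.85,58.69) → (274.02,57.94) → (253.78,55.68) → (233.13,51.93) → (212.08,46.67) → (190.62,39.92) → (168.75,31.66) → (146.48,21.90)

[3] `<polygon>` regular polygon, #0000ff→score S456 F1693: (68.37,50.69) → (96.92,43.17) → (98.60,13.69) → (71.07,2.99) → (52.39,25.86) → (68.37,50.69) (closed)

(Gcodetools for Inkscape — laser output)
G21
G90
G0 X24.11 Y29.59
M3 S166
G1 X35.48 Y73.10 F2471
G1 X78.99 Y61.73 F2471
G1 X67.62 Y18.22 F2471
G1 X24.11 Y29.59 F2471
M5
G0 X313.27 Y57.94
M3 S917
G1 X293.85 Y58.69 F859
G1 X274.02 Y57.94 F859
G1 X253.78 Y55.68 F859
G1 X233.13 Y51.93 F859
G1 X212.08 Y46.67 F859
G1 X190.62 Y39.92 F859
G1 X168.75 Y31.66 F859
G1 X146.48 Y21.90 F859
M5
G0 X68.37 Y50.69
M3 S456
G1 X96.92 Y43.17 F1693
G1 X98.60 Y13.69 F1693
G1 X71.07 Y2.99 F1693
G1 X52.39 Y25.86 F1693
G1 X68.37 Y50.69 F1693
M5
G0 X0.00 Y0.00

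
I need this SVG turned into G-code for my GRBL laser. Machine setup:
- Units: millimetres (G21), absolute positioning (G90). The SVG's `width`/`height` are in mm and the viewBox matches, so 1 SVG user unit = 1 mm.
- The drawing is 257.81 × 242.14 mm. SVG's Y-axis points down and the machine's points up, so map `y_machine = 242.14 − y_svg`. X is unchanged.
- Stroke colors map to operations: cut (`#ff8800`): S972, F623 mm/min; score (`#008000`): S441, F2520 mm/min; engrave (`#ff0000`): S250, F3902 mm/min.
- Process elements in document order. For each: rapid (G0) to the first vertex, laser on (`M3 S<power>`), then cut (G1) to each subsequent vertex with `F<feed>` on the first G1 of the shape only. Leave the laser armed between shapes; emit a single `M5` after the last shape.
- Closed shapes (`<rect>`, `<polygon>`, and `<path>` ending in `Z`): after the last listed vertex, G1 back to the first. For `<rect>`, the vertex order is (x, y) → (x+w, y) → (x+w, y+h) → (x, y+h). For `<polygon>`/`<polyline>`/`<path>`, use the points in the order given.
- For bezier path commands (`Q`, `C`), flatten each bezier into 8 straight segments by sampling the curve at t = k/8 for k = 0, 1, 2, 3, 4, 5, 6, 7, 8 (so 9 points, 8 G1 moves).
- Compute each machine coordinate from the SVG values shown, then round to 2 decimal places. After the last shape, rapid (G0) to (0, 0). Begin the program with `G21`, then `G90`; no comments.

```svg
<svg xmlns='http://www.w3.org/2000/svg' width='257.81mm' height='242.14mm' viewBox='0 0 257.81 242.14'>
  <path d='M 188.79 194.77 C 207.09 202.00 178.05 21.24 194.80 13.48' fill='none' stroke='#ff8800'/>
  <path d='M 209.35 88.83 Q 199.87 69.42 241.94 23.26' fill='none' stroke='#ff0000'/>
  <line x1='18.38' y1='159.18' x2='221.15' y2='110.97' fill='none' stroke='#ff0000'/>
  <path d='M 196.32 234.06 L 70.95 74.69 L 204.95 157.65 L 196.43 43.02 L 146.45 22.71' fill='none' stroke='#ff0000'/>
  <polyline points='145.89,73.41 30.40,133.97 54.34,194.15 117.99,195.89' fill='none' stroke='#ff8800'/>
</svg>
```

viewBox `0 0 257.81 242.14` with mm width/height → 1 unit = 1 mm. Flip: y_m = 242.14 − y_svg.

**Shape 1** — `<path>` cubic bezier, stroke `#ff8800` → cut (S972, F623). Control points (SVG): P0=(188.79,194.77), P1=(207.09,202.00), P2=(178.05,21.24), P3=(194.80,13.48); sampled at t=k/8. Machine vertices: (188.79,47.37) → (193.62,52.77) → (195.09,71.56) → (194.32,99.51) → (192.38,132.39) → (190.36,165.98) → (189.37,196.04) → (190.48,218.35) → (194.80,228.66). Open path.

**Shape 2** — `<path>` quadratic bezier, stroke `#ff0000` → engrave (S250, F3902). Control points (SVG): P0=(209.35,88.83), P1=(199.87,69.42), P2=(241.94,23.26); sampled at t=k/8. Machine vertices: (209.35,153.31) → (207.79,158.58) → (207.83,164.69) → (209.49,171.63) → (212.76,179.41) → (217.64,188.02) → (224.13,197.47) → (232.23,207.76) → (241.94,218.88). Open path.

**Shape 3** — `<line>` line segment, stroke `#ff0000` → engrave (S250, F3902). Machine vertices: (18.38,82.96) → (221.15,131.17). Open path.

**Shape 4** — `<path>` open polyline, stroke `#ff0000` → engrave (S250, F3902). Machine vertices: (196.32,8.08) → (70.95,167.45) → (204.95,84.49) → (196.43,199.12) → (146.45,219.43). Open path.

**Shape 5** — `<polyline>` open polyline, stroke `#ff8800` → cut (S972, F623). Machine vertices: (145.89,168.73) → (30.40,108.17) → (54.34,47.99) → (117.99,46.25). Open path.

G21
G90
G0 X188.79 Y47.37
M3 S972
G1 X193.62 Y52.77 F623
G1 X195.09 Y71.56
G1 X194.32 Y99.51
G1 X192.38 Y132.39
G1 X190.36 Y165.98
G1 X189.37 Y196.04
G1 X190.48 Y218.35
G1 X194.80 Y228.66
G0 X209.35 Y153.31
M3 S250
G1 X207.79 Y158.58 F3902
G1 X207.83 Y164.69
G1 X209.49 Y171.63
G1 X212.76 Y179.41
G1 X217.64 Y188.02
G1 X224.13 Y197.47
G1 X232.23 Y207.76
G1 X241.94 Y218.88
G0 X18.38 Y82.96
M3 S250
G1 X221.15 Y131.17 F3902
G0 X196.32 Y8.08
M3 S250
G1 X70.95 Y167.45 F3902
G1 X204.95 Y84.49
G1 X196.43 Y199.12
G1 X146.45 Y219.43
G0 X145.89 Y168.73
M3 S972
G1 X30.40 Y108.17 F623
G1 X54.34 Y47.99
G1 X117.99 Y46.25
M5
G0 X0.00 Y0.00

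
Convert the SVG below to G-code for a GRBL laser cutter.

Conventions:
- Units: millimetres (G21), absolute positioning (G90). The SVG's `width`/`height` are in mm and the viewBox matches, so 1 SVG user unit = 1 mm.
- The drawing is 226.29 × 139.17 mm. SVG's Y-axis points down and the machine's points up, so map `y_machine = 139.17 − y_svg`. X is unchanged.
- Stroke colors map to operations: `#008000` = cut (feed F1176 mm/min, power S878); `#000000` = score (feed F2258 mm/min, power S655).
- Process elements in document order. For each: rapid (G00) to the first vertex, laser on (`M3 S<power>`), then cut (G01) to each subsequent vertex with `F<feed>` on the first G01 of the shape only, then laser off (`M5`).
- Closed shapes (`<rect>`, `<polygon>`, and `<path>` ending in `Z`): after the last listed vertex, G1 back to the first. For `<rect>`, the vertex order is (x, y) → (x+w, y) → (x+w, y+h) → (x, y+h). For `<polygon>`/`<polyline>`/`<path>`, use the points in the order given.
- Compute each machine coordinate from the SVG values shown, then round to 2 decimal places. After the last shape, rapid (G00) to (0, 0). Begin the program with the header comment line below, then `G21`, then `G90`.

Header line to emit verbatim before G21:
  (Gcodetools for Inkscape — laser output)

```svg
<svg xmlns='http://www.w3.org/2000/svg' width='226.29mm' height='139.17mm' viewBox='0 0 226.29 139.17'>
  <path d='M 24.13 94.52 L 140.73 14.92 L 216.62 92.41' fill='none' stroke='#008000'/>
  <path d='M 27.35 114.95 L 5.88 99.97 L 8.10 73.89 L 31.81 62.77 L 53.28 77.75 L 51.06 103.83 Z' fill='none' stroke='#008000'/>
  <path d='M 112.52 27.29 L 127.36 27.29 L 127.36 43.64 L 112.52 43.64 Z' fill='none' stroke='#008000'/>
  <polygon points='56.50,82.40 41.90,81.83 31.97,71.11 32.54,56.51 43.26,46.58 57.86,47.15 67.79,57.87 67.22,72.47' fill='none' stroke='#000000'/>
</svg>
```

1 u = 1 mm; y_m = 139.17 − y.

[1] `<path>` open polyline, #008000→cut S878 F1176: (24.13,44.65) → (140.73,124.25) → (216.62,46.76)

[2] `<path>` regular polygon, #008000→cut S878 F1176: (27.35,24.22) → (5.88,39.20) → (8.10,65.28) → (31.81,76.40) → (53.28,61.42) → (51.06,35.34) → (27.35,24.22) (closed)

[3] `<path>` rectangle, #008000→cut S878 F1176: (112.52,111.88) → (127.36,111.88) → (127.36,95.53) → (112.52,95.53) → (112.52,111.88) (closed)

[4] `<polygon>` regular polygon, #000000→score S655 F2258: (56.50,56.77) → (41.90,57.34) → (31.97,68.06) → (32.54,82.66) → (43.26,92.59) → (57.86,92.02) → (67.79,81.30) → (67.22,66.70) → (56.50,56.77) (closed)

(Gcodetools for Inkscape — laser output)
G21
G90
G00 X24.13 Y44.65
M3 S878
G01 X140.73 Y124.25 F1176
G01 X216.62 Y46.76
M5
G00 X27.35 Y24.22
M3 S878
G01 X5.88 Y39.20 F1176
G01 X8.10 Y65.28
G01 X31.81 Y76.40
G01 X53.28 Y61.42
G01 X51.06 Y35.34
G01 X27.35 Y24.22
M5
G00 X112.52 Y111.88
M3 S878
G01 X127.36 Y111.88 F1176
G01 X127.36 Y95.53
G01 X112.52 Y95.53
G01 X112.52 Y111.88
M5
G00 X56.50 Y56.77
M3 S655
G01 X41.90 Y57.34 F2258
G01 X31.97 Y68.06
G01 X32.54 Y82.66
G01 X43.26 Y92.59
G01 X57.86 Y92.02
G01 X67.79 Y81.30
G01 X67.22 Y66.70
G01 X56.50 Y56.77
M5
G00 X0.00 Y0.00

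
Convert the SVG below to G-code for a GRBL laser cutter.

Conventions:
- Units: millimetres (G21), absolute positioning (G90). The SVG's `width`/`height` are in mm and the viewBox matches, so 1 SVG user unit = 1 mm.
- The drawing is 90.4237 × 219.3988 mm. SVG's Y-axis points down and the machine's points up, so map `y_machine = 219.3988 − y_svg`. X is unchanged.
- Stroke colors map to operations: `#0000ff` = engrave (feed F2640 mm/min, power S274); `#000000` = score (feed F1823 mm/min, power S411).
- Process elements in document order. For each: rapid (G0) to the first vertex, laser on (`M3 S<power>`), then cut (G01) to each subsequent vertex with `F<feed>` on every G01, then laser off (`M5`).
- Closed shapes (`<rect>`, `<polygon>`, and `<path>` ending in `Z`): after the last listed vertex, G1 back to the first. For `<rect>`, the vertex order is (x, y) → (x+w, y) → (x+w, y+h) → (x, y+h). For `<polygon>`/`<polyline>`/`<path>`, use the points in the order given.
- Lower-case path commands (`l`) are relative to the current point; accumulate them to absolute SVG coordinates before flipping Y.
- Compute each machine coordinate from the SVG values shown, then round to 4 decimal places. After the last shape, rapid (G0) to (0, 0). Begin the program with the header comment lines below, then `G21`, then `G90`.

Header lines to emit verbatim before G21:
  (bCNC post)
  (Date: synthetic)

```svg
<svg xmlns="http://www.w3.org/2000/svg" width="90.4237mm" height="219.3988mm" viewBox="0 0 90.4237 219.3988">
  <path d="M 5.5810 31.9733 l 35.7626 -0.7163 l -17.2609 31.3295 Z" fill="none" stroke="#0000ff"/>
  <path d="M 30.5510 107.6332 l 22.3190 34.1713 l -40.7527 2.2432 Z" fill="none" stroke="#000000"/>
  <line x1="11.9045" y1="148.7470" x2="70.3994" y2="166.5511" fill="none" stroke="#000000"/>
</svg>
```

(bCNC post)
(Date: synthetic)
G21
G90
G0 X5.5810 Y187.4255
M3 S274
G01 X41.3436 Y188.1418 F2640
G01 X24.0827 Y156.8123 F2640
G01 X5.5810 Y187.4255 F2640
M5
G0 X30.5510 Y111.7656
M3 S411
G01 X52.8700 Y77.5943 F1823
G01 X12.1173 Y75.3511 F1823
G01 X30.5510 Y111.7656 F1823
M5
G0 X11.9045 Y70.6518
M3 S411
G01 X70.3994 Y52.8477 F1823
M5
G0 X0.0000 Y0.0000

1 u = 1 mm; y_m = 219.3988 − y.

[1] `<path>` regular polygon, #0000ff→engrave S274 F2640: (5.5810,187.4255) → (41.3436,188.1418) → (24.0827,156.8123) → (5.5810,187.4255) (closed)

[2] `<path>` regular polygon, #000000→score S411 F1823: (30.5510,111.7656) → (52.8700,77.5943) → (12.1173,75.3511) → (30.5510,111.7656) (closed)

[3] `<line>` line segment, #000000→score S411 F1823: (11.9045,70.6518) → (70.3994,52.8477)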